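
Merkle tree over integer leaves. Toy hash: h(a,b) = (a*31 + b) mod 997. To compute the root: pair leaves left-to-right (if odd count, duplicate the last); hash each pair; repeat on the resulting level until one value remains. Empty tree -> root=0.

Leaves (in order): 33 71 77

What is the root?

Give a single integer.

Answer: 486

Derivation:
L0: [33, 71, 77]
L1: h(33,71)=(33*31+71)%997=97 h(77,77)=(77*31+77)%997=470 -> [97, 470]
L2: h(97,470)=(97*31+470)%997=486 -> [486]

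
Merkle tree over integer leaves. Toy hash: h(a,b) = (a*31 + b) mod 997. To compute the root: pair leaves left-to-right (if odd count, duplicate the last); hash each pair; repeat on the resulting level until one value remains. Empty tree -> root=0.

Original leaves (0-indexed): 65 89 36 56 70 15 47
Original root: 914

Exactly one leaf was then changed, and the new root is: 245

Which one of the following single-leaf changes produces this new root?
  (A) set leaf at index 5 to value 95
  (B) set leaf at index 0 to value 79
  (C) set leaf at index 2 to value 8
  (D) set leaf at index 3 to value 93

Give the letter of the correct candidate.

Answer: B

Derivation:
Original leaves: [65, 89, 36, 56, 70, 15, 47]
Target new root: 245
Try each candidate change and compute the resulting root:
Candidate A: set leaf[5] = 95 -> leaves = [65, 89, 36, 56, 70, 95, 47]
  L0: [65, 89, 36, 56, 70, 95, 47]
  L1: h(65,89)=(65*31+89)%997=110 h(36,56)=(36*31+56)%997=175 h(70,95)=(70*31+95)%997=271 h(47,47)=(47*31+47)%997=507 -> [110, 175, 271, 507]
  L2: h(110,175)=(110*31+175)%997=594 h(271,507)=(271*31+507)%997=932 -> [594, 932]
  L3: h(594,932)=(594*31+932)%997=403 -> [403]
  root = 403 != target 245
Candidate B: set leaf[0] = 79 -> leaves = [79, 89, 36, 56, 70, 15, 47]
  L0: [79, 89, 36, 56, 70, 15, 47]
  L1: h(79,89)=(79*31+89)%997=544 h(36,56)=(36*31+56)%997=175 h(70,15)=(70*31+15)%997=191 h(47,47)=(47*31+47)%997=507 -> [544, 175, 191, 507]
  L2: h(544,175)=(544*31+175)%997=90 h(191,507)=(191*31+507)%997=446 -> [90, 446]
  L3: h(90,446)=(90*31+446)%997=245 -> [245]
  root = 245 == target 245  ** MATCH **
Candidate C: set leaf[2] = 8 -> leaves = [65, 89, 8, 56, 70, 15, 47]
  L0: [65, 89, 8, 56, 70, 15, 47]
  L1: h(65,89)=(65*31+89)%997=110 h(8,56)=(8*31+56)%997=304 h(70,15)=(70*31+15)%997=191 h(47,47)=(47*31+47)%997=507 -> [110, 304, 191, 507]
  L2: h(110,304)=(110*31+304)%997=723 h(191,507)=(191*31+507)%997=446 -> [723, 446]
  L3: h(723,446)=(723*31+446)%997=925 -> [925]
  root = 925 != target 245
Candidate D: set leaf[3] = 93 -> leaves = [65, 89, 36, 93, 70, 15, 47]
  L0: [65, 89, 36, 93, 70, 15, 47]
  L1: h(65,89)=(65*31+89)%997=110 h(36,93)=(36*31+93)%997=212 h(70,15)=(70*31+15)%997=191 h(47,47)=(47*31+47)%997=507 -> [110, 212, 191, 507]
  L2: h(110,212)=(110*31+212)%997=631 h(191,507)=(191*31+507)%997=446 -> [631, 446]
  L3: h(631,446)=(631*31+446)%997=67 -> [67]
  root = 67 != target 245
Candidate B produces the target root.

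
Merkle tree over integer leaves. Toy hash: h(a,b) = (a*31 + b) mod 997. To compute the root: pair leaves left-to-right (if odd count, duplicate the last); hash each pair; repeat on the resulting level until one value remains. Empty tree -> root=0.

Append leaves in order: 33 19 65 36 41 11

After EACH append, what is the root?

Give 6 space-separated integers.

Answer: 33 45 484 455 257 294

Derivation:
After append 33 (leaves=[33]):
  L0: [33]
  root=33
After append 19 (leaves=[33, 19]):
  L0: [33, 19]
  L1: h(33,19)=(33*31+19)%997=45 -> [45]
  root=45
After append 65 (leaves=[33, 19, 65]):
  L0: [33, 19, 65]
  L1: h(33,19)=(33*31+19)%997=45 h(65,65)=(65*31+65)%997=86 -> [45, 86]
  L2: h(45,86)=(45*31+86)%997=484 -> [484]
  root=484
After append 36 (leaves=[33, 19, 65, 36]):
  L0: [33, 19, 65, 36]
  L1: h(33,19)=(33*31+19)%997=45 h(65,36)=(65*31+36)%997=57 -> [45, 57]
  L2: h(45,57)=(45*31+57)%997=455 -> [455]
  root=455
After append 41 (leaves=[33, 19, 65, 36, 41]):
  L0: [33, 19, 65, 36, 41]
  L1: h(33,19)=(33*31+19)%997=45 h(65,36)=(65*31+36)%997=57 h(41,41)=(41*31+41)%997=315 -> [45, 57, 315]
  L2: h(45,57)=(45*31+57)%997=455 h(315,315)=(315*31+315)%997=110 -> [455, 110]
  L3: h(455,110)=(455*31+110)%997=257 -> [257]
  root=257
After append 11 (leaves=[33, 19, 65, 36, 41, 11]):
  L0: [33, 19, 65, 36, 41, 11]
  L1: h(33,19)=(33*31+19)%997=45 h(65,36)=(65*31+36)%997=57 h(41,11)=(41*31+11)%997=285 -> [45, 57, 285]
  L2: h(45,57)=(45*31+57)%997=455 h(285,285)=(285*31+285)%997=147 -> [455, 147]
  L3: h(455,147)=(455*31+147)%997=294 -> [294]
  root=294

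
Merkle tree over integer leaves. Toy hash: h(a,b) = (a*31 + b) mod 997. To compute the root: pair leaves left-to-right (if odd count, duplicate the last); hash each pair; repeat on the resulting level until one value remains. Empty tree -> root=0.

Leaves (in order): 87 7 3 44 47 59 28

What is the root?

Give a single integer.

L0: [87, 7, 3, 44, 47, 59, 28]
L1: h(87,7)=(87*31+7)%997=710 h(3,44)=(3*31+44)%997=137 h(47,59)=(47*31+59)%997=519 h(28,28)=(28*31+28)%997=896 -> [710, 137, 519, 896]
L2: h(710,137)=(710*31+137)%997=213 h(519,896)=(519*31+896)%997=36 -> [213, 36]
L3: h(213,36)=(213*31+36)%997=657 -> [657]

Answer: 657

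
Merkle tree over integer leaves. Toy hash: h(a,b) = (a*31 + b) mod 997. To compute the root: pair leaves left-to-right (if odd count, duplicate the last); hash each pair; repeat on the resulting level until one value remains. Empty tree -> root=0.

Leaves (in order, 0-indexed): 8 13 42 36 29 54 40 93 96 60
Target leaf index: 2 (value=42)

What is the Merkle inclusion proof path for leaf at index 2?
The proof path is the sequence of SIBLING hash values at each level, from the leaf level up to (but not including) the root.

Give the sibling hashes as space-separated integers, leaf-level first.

L0 (leaves): [8, 13, 42, 36, 29, 54, 40, 93, 96, 60], target index=2
L1: h(8,13)=(8*31+13)%997=261 [pair 0] h(42,36)=(42*31+36)%997=341 [pair 1] h(29,54)=(29*31+54)%997=953 [pair 2] h(40,93)=(40*31+93)%997=336 [pair 3] h(96,60)=(96*31+60)%997=45 [pair 4] -> [261, 341, 953, 336, 45]
  Sibling for proof at L0: 36
L2: h(261,341)=(261*31+341)%997=456 [pair 0] h(953,336)=(953*31+336)%997=966 [pair 1] h(45,45)=(45*31+45)%997=443 [pair 2] -> [456, 966, 443]
  Sibling for proof at L1: 261
L3: h(456,966)=(456*31+966)%997=147 [pair 0] h(443,443)=(443*31+443)%997=218 [pair 1] -> [147, 218]
  Sibling for proof at L2: 966
L4: h(147,218)=(147*31+218)%997=787 [pair 0] -> [787]
  Sibling for proof at L3: 218
Root: 787
Proof path (sibling hashes from leaf to root): [36, 261, 966, 218]

Answer: 36 261 966 218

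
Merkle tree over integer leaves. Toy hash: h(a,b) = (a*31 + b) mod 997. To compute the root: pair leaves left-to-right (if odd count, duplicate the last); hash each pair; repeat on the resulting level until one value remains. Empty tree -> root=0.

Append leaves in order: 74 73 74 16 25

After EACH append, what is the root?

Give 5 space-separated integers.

After append 74 (leaves=[74]):
  L0: [74]
  root=74
After append 73 (leaves=[74, 73]):
  L0: [74, 73]
  L1: h(74,73)=(74*31+73)%997=373 -> [373]
  root=373
After append 74 (leaves=[74, 73, 74]):
  L0: [74, 73, 74]
  L1: h(74,73)=(74*31+73)%997=373 h(74,74)=(74*31+74)%997=374 -> [373, 374]
  L2: h(373,374)=(373*31+374)%997=970 -> [970]
  root=970
After append 16 (leaves=[74, 73, 74, 16]):
  L0: [74, 73, 74, 16]
  L1: h(74,73)=(74*31+73)%997=373 h(74,16)=(74*31+16)%997=316 -> [373, 316]
  L2: h(373,316)=(373*31+316)%997=912 -> [912]
  root=912
After append 25 (leaves=[74, 73, 74, 16, 25]):
  L0: [74, 73, 74, 16, 25]
  L1: h(74,73)=(74*31+73)%997=373 h(74,16)=(74*31+16)%997=316 h(25,25)=(25*31+25)%997=800 -> [373, 316, 800]
  L2: h(373,316)=(373*31+316)%997=912 h(800,800)=(800*31+800)%997=675 -> [912, 675]
  L3: h(912,675)=(912*31+675)%997=34 -> [34]
  root=34

Answer: 74 373 970 912 34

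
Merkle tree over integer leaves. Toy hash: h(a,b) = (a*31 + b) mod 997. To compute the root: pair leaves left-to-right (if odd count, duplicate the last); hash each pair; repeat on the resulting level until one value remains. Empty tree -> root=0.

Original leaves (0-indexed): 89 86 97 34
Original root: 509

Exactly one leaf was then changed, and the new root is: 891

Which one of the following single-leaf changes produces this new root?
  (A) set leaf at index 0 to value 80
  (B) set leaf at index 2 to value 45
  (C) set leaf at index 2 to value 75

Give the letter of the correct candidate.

Answer: B

Derivation:
Original leaves: [89, 86, 97, 34]
Target new root: 891
Try each candidate change and compute the resulting root:
Candidate A: set leaf[0] = 80 -> leaves = [80, 86, 97, 34]
  L0: [80, 86, 97, 34]
  L1: h(80,86)=(80*31+86)%997=572 h(97,34)=(97*31+34)%997=50 -> [572, 50]
  L2: h(572,50)=(572*31+50)%997=833 -> [833]
  root = 833 != target 891
Candidate B: set leaf[2] = 45 -> leaves = [89, 86, 45, 34]
  L0: [89, 86, 45, 34]
  L1: h(89,86)=(89*31+86)%997=851 h(45,34)=(45*31+34)%997=432 -> [851, 432]
  L2: h(851,432)=(851*31+432)%997=891 -> [891]
  root = 891 == target 891  ** MATCH **
Candidate C: set leaf[2] = 75 -> leaves = [89, 86, 75, 34]
  L0: [89, 86, 75, 34]
  L1: h(89,86)=(89*31+86)%997=851 h(75,34)=(75*31+34)%997=365 -> [851, 365]
  L2: h(851,365)=(851*31+365)%997=824 -> [824]
  root = 824 != target 891
Candidate B produces the target root.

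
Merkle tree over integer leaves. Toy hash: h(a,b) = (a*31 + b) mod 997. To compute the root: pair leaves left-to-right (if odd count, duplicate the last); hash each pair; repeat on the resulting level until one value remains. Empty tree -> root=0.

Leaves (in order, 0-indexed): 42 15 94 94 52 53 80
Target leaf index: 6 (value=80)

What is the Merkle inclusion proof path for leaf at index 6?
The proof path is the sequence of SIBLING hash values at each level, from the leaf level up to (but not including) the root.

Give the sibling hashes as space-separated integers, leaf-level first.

L0 (leaves): [42, 15, 94, 94, 52, 53, 80], target index=6
L1: h(42,15)=(42*31+15)%997=320 [pair 0] h(94,94)=(94*31+94)%997=17 [pair 1] h(52,53)=(52*31+53)%997=668 [pair 2] h(80,80)=(80*31+80)%997=566 [pair 3] -> [320, 17, 668, 566]
  Sibling for proof at L0: 80
L2: h(320,17)=(320*31+17)%997=964 [pair 0] h(668,566)=(668*31+566)%997=337 [pair 1] -> [964, 337]
  Sibling for proof at L1: 668
L3: h(964,337)=(964*31+337)%997=311 [pair 0] -> [311]
  Sibling for proof at L2: 964
Root: 311
Proof path (sibling hashes from leaf to root): [80, 668, 964]

Answer: 80 668 964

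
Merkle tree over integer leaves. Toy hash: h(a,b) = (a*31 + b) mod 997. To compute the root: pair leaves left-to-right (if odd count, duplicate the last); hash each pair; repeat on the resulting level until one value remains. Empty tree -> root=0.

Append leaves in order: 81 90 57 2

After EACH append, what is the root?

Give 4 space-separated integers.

After append 81 (leaves=[81]):
  L0: [81]
  root=81
After append 90 (leaves=[81, 90]):
  L0: [81, 90]
  L1: h(81,90)=(81*31+90)%997=607 -> [607]
  root=607
After append 57 (leaves=[81, 90, 57]):
  L0: [81, 90, 57]
  L1: h(81,90)=(81*31+90)%997=607 h(57,57)=(57*31+57)%997=827 -> [607, 827]
  L2: h(607,827)=(607*31+827)%997=701 -> [701]
  root=701
After append 2 (leaves=[81, 90, 57, 2]):
  L0: [81, 90, 57, 2]
  L1: h(81,90)=(81*31+90)%997=607 h(57,2)=(57*31+2)%997=772 -> [607, 772]
  L2: h(607,772)=(607*31+772)%997=646 -> [646]
  root=646

Answer: 81 607 701 646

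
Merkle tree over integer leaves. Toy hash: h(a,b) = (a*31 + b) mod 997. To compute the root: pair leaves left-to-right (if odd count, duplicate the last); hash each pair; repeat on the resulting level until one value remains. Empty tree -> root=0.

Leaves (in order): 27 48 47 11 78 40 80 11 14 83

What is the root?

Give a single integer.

L0: [27, 48, 47, 11, 78, 40, 80, 11, 14, 83]
L1: h(27,48)=(27*31+48)%997=885 h(47,11)=(47*31+11)%997=471 h(78,40)=(78*31+40)%997=464 h(80,11)=(80*31+11)%997=497 h(14,83)=(14*31+83)%997=517 -> [885, 471, 464, 497, 517]
L2: h(885,471)=(885*31+471)%997=987 h(464,497)=(464*31+497)%997=923 h(517,517)=(517*31+517)%997=592 -> [987, 923, 592]
L3: h(987,923)=(987*31+923)%997=613 h(592,592)=(592*31+592)%997=1 -> [613, 1]
L4: h(613,1)=(613*31+1)%997=61 -> [61]

Answer: 61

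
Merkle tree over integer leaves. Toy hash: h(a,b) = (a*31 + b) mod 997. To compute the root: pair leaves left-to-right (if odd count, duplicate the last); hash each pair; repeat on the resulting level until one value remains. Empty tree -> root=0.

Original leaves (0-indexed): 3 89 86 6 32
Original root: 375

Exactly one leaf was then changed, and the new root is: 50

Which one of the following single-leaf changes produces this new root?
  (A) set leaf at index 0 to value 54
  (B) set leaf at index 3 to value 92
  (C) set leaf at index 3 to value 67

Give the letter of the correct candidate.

Original leaves: [3, 89, 86, 6, 32]
Target new root: 50
Try each candidate change and compute the resulting root:
Candidate A: set leaf[0] = 54 -> leaves = [54, 89, 86, 6, 32]
  L0: [54, 89, 86, 6, 32]
  L1: h(54,89)=(54*31+89)%997=766 h(86,6)=(86*31+6)%997=678 h(32,32)=(32*31+32)%997=27 -> [766, 678, 27]
  L2: h(766,678)=(766*31+678)%997=496 h(27,27)=(27*31+27)%997=864 -> [496, 864]
  L3: h(496,864)=(496*31+864)%997=288 -> [288]
  root = 288 != target 50
Candidate B: set leaf[3] = 92 -> leaves = [3, 89, 86, 92, 32]
  L0: [3, 89, 86, 92, 32]
  L1: h(3,89)=(3*31+89)%997=182 h(86,92)=(86*31+92)%997=764 h(32,32)=(32*31+32)%997=27 -> [182, 764, 27]
  L2: h(182,764)=(182*31+764)%997=424 h(27,27)=(27*31+27)%997=864 -> [424, 864]
  L3: h(424,864)=(424*31+864)%997=50 -> [50]
  root = 50 == target 50  ** MATCH **
Candidate C: set leaf[3] = 67 -> leaves = [3, 89, 86, 67, 32]
  L0: [3, 89, 86, 67, 32]
  L1: h(3,89)=(3*31+89)%997=182 h(86,67)=(86*31+67)%997=739 h(32,32)=(32*31+32)%997=27 -> [182, 739, 27]
  L2: h(182,739)=(182*31+739)%997=399 h(27,27)=(27*31+27)%997=864 -> [399, 864]
  L3: h(399,864)=(399*31+864)%997=272 -> [272]
  root = 272 != target 50
Candidate B produces the target root.

Answer: B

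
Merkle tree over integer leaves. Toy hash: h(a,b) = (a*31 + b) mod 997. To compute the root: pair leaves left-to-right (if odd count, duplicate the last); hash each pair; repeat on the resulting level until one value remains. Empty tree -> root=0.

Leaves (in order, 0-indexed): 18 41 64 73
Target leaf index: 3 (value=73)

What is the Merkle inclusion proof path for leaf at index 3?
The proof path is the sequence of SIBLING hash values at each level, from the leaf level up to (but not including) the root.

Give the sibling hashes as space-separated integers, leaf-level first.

L0 (leaves): [18, 41, 64, 73], target index=3
L1: h(18,41)=(18*31+41)%997=599 [pair 0] h(64,73)=(64*31+73)%997=63 [pair 1] -> [599, 63]
  Sibling for proof at L0: 64
L2: h(599,63)=(599*31+63)%997=686 [pair 0] -> [686]
  Sibling for proof at L1: 599
Root: 686
Proof path (sibling hashes from leaf to root): [64, 599]

Answer: 64 599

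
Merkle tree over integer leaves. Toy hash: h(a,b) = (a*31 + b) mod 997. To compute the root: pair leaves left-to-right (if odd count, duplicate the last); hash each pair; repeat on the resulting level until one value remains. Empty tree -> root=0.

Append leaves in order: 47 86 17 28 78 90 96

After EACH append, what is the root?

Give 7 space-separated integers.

After append 47 (leaves=[47]):
  L0: [47]
  root=47
After append 86 (leaves=[47, 86]):
  L0: [47, 86]
  L1: h(47,86)=(47*31+86)%997=546 -> [546]
  root=546
After append 17 (leaves=[47, 86, 17]):
  L0: [47, 86, 17]
  L1: h(47,86)=(47*31+86)%997=546 h(17,17)=(17*31+17)%997=544 -> [546, 544]
  L2: h(546,544)=(546*31+544)%997=521 -> [521]
  root=521
After append 28 (leaves=[47, 86, 17, 28]):
  L0: [47, 86, 17, 28]
  L1: h(47,86)=(47*31+86)%997=546 h(17,28)=(17*31+28)%997=555 -> [546, 555]
  L2: h(546,555)=(546*31+555)%997=532 -> [532]
  root=532
After append 78 (leaves=[47, 86, 17, 28, 78]):
  L0: [47, 86, 17, 28, 78]
  L1: h(47,86)=(47*31+86)%997=546 h(17,28)=(17*31+28)%997=555 h(78,78)=(78*31+78)%997=502 -> [546, 555, 502]
  L2: h(546,555)=(546*31+555)%997=532 h(502,502)=(502*31+502)%997=112 -> [532, 112]
  L3: h(532,112)=(532*31+112)%997=652 -> [652]
  root=652
After append 90 (leaves=[47, 86, 17, 28, 78, 90]):
  L0: [47, 86, 17, 28, 78, 90]
  L1: h(47,86)=(47*31+86)%997=546 h(17,28)=(17*31+28)%997=555 h(78,90)=(78*31+90)%997=514 -> [546, 555, 514]
  L2: h(546,555)=(546*31+555)%997=532 h(514,514)=(514*31+514)%997=496 -> [532, 496]
  L3: h(532,496)=(532*31+496)%997=39 -> [39]
  root=39
After append 96 (leaves=[47, 86, 17, 28, 78, 90, 96]):
  L0: [47, 86, 17, 28, 78, 90, 96]
  L1: h(47,86)=(47*31+86)%997=546 h(17,28)=(17*31+28)%997=555 h(78,90)=(78*31+90)%997=514 h(96,96)=(96*31+96)%997=81 -> [546, 555, 514, 81]
  L2: h(546,555)=(546*31+555)%997=532 h(514,81)=(514*31+81)%997=63 -> [532, 63]
  L3: h(532,63)=(532*31+63)%997=603 -> [603]
  root=603

Answer: 47 546 521 532 652 39 603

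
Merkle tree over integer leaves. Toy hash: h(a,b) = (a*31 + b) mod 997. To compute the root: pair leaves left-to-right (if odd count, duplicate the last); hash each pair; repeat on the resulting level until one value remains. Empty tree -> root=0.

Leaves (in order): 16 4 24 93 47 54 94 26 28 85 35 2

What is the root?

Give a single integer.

L0: [16, 4, 24, 93, 47, 54, 94, 26, 28, 85, 35, 2]
L1: h(16,4)=(16*31+4)%997=500 h(24,93)=(24*31+93)%997=837 h(47,54)=(47*31+54)%997=514 h(94,26)=(94*31+26)%997=946 h(28,85)=(28*31+85)%997=953 h(35,2)=(35*31+2)%997=90 -> [500, 837, 514, 946, 953, 90]
L2: h(500,837)=(500*31+837)%997=385 h(514,946)=(514*31+946)%997=928 h(953,90)=(953*31+90)%997=720 -> [385, 928, 720]
L3: h(385,928)=(385*31+928)%997=899 h(720,720)=(720*31+720)%997=109 -> [899, 109]
L4: h(899,109)=(899*31+109)%997=62 -> [62]

Answer: 62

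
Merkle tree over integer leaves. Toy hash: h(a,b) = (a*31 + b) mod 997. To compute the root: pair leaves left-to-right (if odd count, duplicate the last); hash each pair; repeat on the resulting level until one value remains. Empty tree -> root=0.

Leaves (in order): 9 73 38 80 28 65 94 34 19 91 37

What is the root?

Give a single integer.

Answer: 127

Derivation:
L0: [9, 73, 38, 80, 28, 65, 94, 34, 19, 91, 37]
L1: h(9,73)=(9*31+73)%997=352 h(38,80)=(38*31+80)%997=261 h(28,65)=(28*31+65)%997=933 h(94,34)=(94*31+34)%997=954 h(19,91)=(19*31+91)%997=680 h(37,37)=(37*31+37)%997=187 -> [352, 261, 933, 954, 680, 187]
L2: h(352,261)=(352*31+261)%997=206 h(933,954)=(933*31+954)%997=964 h(680,187)=(680*31+187)%997=330 -> [206, 964, 330]
L3: h(206,964)=(206*31+964)%997=371 h(330,330)=(330*31+330)%997=590 -> [371, 590]
L4: h(371,590)=(371*31+590)%997=127 -> [127]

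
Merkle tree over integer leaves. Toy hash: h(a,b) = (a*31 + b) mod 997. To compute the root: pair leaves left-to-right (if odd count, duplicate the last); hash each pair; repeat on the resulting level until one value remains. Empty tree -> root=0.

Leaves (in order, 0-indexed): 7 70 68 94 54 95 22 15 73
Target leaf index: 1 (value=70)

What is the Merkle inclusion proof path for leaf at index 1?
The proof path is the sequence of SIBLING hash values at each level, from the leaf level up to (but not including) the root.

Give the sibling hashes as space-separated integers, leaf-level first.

L0 (leaves): [7, 70, 68, 94, 54, 95, 22, 15, 73], target index=1
L1: h(7,70)=(7*31+70)%997=287 [pair 0] h(68,94)=(68*31+94)%997=208 [pair 1] h(54,95)=(54*31+95)%997=772 [pair 2] h(22,15)=(22*31+15)%997=697 [pair 3] h(73,73)=(73*31+73)%997=342 [pair 4] -> [287, 208, 772, 697, 342]
  Sibling for proof at L0: 7
L2: h(287,208)=(287*31+208)%997=132 [pair 0] h(772,697)=(772*31+697)%997=701 [pair 1] h(342,342)=(342*31+342)%997=974 [pair 2] -> [132, 701, 974]
  Sibling for proof at L1: 208
L3: h(132,701)=(132*31+701)%997=805 [pair 0] h(974,974)=(974*31+974)%997=261 [pair 1] -> [805, 261]
  Sibling for proof at L2: 701
L4: h(805,261)=(805*31+261)%997=291 [pair 0] -> [291]
  Sibling for proof at L3: 261
Root: 291
Proof path (sibling hashes from leaf to root): [7, 208, 701, 261]

Answer: 7 208 701 261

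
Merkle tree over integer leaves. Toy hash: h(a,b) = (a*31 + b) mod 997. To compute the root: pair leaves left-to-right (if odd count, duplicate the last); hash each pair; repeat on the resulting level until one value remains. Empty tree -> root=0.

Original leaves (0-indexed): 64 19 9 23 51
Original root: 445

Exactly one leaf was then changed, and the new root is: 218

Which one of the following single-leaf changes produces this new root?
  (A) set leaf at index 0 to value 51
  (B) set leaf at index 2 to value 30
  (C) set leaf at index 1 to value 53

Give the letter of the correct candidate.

Original leaves: [64, 19, 9, 23, 51]
Target new root: 218
Try each candidate change and compute the resulting root:
Candidate A: set leaf[0] = 51 -> leaves = [51, 19, 9, 23, 51]
  L0: [51, 19, 9, 23, 51]
  L1: h(51,19)=(51*31+19)%997=603 h(9,23)=(9*31+23)%997=302 h(51,51)=(51*31+51)%997=635 -> [603, 302, 635]
  L2: h(603,302)=(603*31+302)%997=52 h(635,635)=(635*31+635)%997=380 -> [52, 380]
  L3: h(52,380)=(52*31+380)%997=995 -> [995]
  root = 995 != target 218
Candidate B: set leaf[2] = 30 -> leaves = [64, 19, 30, 23, 51]
  L0: [64, 19, 30, 23, 51]
  L1: h(64,19)=(64*31+19)%997=9 h(30,23)=(30*31+23)%997=953 h(51,51)=(51*31+51)%997=635 -> [9, 953, 635]
  L2: h(9,953)=(9*31+953)%997=235 h(635,635)=(635*31+635)%997=380 -> [235, 380]
  L3: h(235,380)=(235*31+380)%997=686 -> [686]
  root = 686 != target 218
Candidate C: set leaf[1] = 53 -> leaves = [64, 53, 9, 23, 51]
  L0: [64, 53, 9, 23, 51]
  L1: h(64,53)=(64*31+53)%997=43 h(9,23)=(9*31+23)%997=302 h(51,51)=(51*31+51)%997=635 -> [43, 302, 635]
  L2: h(43,302)=(43*31+302)%997=638 h(635,635)=(635*31+635)%997=380 -> [638, 380]
  L3: h(638,380)=(638*31+380)%997=218 -> [218]
  root = 218 == target 218  ** MATCH **
Candidate C produces the target root.

Answer: C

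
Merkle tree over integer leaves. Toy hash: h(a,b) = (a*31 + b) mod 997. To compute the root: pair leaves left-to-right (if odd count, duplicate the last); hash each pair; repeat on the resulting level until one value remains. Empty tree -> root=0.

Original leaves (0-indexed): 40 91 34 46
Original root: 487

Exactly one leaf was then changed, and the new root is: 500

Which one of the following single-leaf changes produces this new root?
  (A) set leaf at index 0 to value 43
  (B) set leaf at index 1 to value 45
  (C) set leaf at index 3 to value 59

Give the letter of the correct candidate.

Original leaves: [40, 91, 34, 46]
Target new root: 500
Try each candidate change and compute the resulting root:
Candidate A: set leaf[0] = 43 -> leaves = [43, 91, 34, 46]
  L0: [43, 91, 34, 46]
  L1: h(43,91)=(43*31+91)%997=427 h(34,46)=(34*31+46)%997=103 -> [427, 103]
  L2: h(427,103)=(427*31+103)%997=379 -> [379]
  root = 379 != target 500
Candidate B: set leaf[1] = 45 -> leaves = [40, 45, 34, 46]
  L0: [40, 45, 34, 46]
  L1: h(40,45)=(40*31+45)%997=288 h(34,46)=(34*31+46)%997=103 -> [288, 103]
  L2: h(288,103)=(288*31+103)%997=58 -> [58]
  root = 58 != target 500
Candidate C: set leaf[3] = 59 -> leaves = [40, 91, 34, 59]
  L0: [40, 91, 34, 59]
  L1: h(40,91)=(40*31+91)%997=334 h(34,59)=(34*31+59)%997=116 -> [334, 116]
  L2: h(334,116)=(334*31+116)%997=500 -> [500]
  root = 500 == target 500  ** MATCH **
Candidate C produces the target root.

Answer: C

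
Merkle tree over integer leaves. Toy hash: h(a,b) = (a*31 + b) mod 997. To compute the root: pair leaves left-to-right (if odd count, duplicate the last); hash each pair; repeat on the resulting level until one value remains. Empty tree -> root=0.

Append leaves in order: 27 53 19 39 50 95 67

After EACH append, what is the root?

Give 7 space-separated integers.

After append 27 (leaves=[27]):
  L0: [27]
  root=27
After append 53 (leaves=[27, 53]):
  L0: [27, 53]
  L1: h(27,53)=(27*31+53)%997=890 -> [890]
  root=890
After append 19 (leaves=[27, 53, 19]):
  L0: [27, 53, 19]
  L1: h(27,53)=(27*31+53)%997=890 h(19,19)=(19*31+19)%997=608 -> [890, 608]
  L2: h(890,608)=(890*31+608)%997=282 -> [282]
  root=282
After append 39 (leaves=[27, 53, 19, 39]):
  L0: [27, 53, 19, 39]
  L1: h(27,53)=(27*31+53)%997=890 h(19,39)=(19*31+39)%997=628 -> [890, 628]
  L2: h(890,628)=(890*31+628)%997=302 -> [302]
  root=302
After append 50 (leaves=[27, 53, 19, 39, 50]):
  L0: [27, 53, 19, 39, 50]
  L1: h(27,53)=(27*31+53)%997=890 h(19,39)=(19*31+39)%997=628 h(50,50)=(50*31+50)%997=603 -> [890, 628, 603]
  L2: h(890,628)=(890*31+628)%997=302 h(603,603)=(603*31+603)%997=353 -> [302, 353]
  L3: h(302,353)=(302*31+353)%997=742 -> [742]
  root=742
After append 95 (leaves=[27, 53, 19, 39, 50, 95]):
  L0: [27, 53, 19, 39, 50, 95]
  L1: h(27,53)=(27*31+53)%997=890 h(19,39)=(19*31+39)%997=628 h(50,95)=(50*31+95)%997=648 -> [890, 628, 648]
  L2: h(890,628)=(890*31+628)%997=302 h(648,648)=(648*31+648)%997=796 -> [302, 796]
  L3: h(302,796)=(302*31+796)%997=188 -> [188]
  root=188
After append 67 (leaves=[27, 53, 19, 39, 50, 95, 67]):
  L0: [27, 53, 19, 39, 50, 95, 67]
  L1: h(27,53)=(27*31+53)%997=890 h(19,39)=(19*31+39)%997=628 h(50,95)=(50*31+95)%997=648 h(67,67)=(67*31+67)%997=150 -> [890, 628, 648, 150]
  L2: h(890,628)=(890*31+628)%997=302 h(648,150)=(648*31+150)%997=298 -> [302, 298]
  L3: h(302,298)=(302*31+298)%997=687 -> [687]
  root=687

Answer: 27 890 282 302 742 188 687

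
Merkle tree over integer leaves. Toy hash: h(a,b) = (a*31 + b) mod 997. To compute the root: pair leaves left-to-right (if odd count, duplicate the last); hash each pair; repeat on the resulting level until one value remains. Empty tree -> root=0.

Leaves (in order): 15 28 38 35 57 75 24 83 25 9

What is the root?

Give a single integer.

L0: [15, 28, 38, 35, 57, 75, 24, 83, 25, 9]
L1: h(15,28)=(15*31+28)%997=493 h(38,35)=(38*31+35)%997=216 h(57,75)=(57*31+75)%997=845 h(24,83)=(24*31+83)%997=827 h(25,9)=(25*31+9)%997=784 -> [493, 216, 845, 827, 784]
L2: h(493,216)=(493*31+216)%997=544 h(845,827)=(845*31+827)%997=103 h(784,784)=(784*31+784)%997=163 -> [544, 103, 163]
L3: h(544,103)=(544*31+103)%997=18 h(163,163)=(163*31+163)%997=231 -> [18, 231]
L4: h(18,231)=(18*31+231)%997=789 -> [789]

Answer: 789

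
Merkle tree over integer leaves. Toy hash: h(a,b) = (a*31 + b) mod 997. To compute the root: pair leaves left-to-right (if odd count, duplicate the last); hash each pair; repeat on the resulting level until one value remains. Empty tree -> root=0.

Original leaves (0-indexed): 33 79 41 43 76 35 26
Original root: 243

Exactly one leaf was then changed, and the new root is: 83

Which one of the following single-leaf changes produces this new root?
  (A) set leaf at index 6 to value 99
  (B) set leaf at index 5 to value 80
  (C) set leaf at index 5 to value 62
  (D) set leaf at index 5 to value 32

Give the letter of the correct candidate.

Original leaves: [33, 79, 41, 43, 76, 35, 26]
Target new root: 83
Try each candidate change and compute the resulting root:
Candidate A: set leaf[6] = 99 -> leaves = [33, 79, 41, 43, 76, 35, 99]
  L0: [33, 79, 41, 43, 76, 35, 99]
  L1: h(33,79)=(33*31+79)%997=105 h(41,43)=(41*31+43)%997=317 h(76,35)=(76*31+35)%997=397 h(99,99)=(99*31+99)%997=177 -> [105, 317, 397, 177]
  L2: h(105,317)=(105*31+317)%997=581 h(397,177)=(397*31+177)%997=520 -> [581, 520]
  L3: h(581,520)=(581*31+520)%997=585 -> [585]
  root = 585 != target 83
Candidate B: set leaf[5] = 80 -> leaves = [33, 79, 41, 43, 76, 80, 26]
  L0: [33, 79, 41, 43, 76, 80, 26]
  L1: h(33,79)=(33*31+79)%997=105 h(41,43)=(41*31+43)%997=317 h(76,80)=(76*31+80)%997=442 h(26,26)=(26*31+26)%997=832 -> [105, 317, 442, 832]
  L2: h(105,317)=(105*31+317)%997=581 h(442,832)=(442*31+832)%997=576 -> [581, 576]
  L3: h(581,576)=(581*31+576)%997=641 -> [641]
  root = 641 != target 83
Candidate C: set leaf[5] = 62 -> leaves = [33, 79, 41, 43, 76, 62, 26]
  L0: [33, 79, 41, 43, 76, 62, 26]
  L1: h(33,79)=(33*31+79)%997=105 h(41,43)=(41*31+43)%997=317 h(76,62)=(76*31+62)%997=424 h(26,26)=(26*31+26)%997=832 -> [105, 317, 424, 832]
  L2: h(105,317)=(105*31+317)%997=581 h(424,832)=(424*31+832)%997=18 -> [581, 18]
  L3: h(581,18)=(581*31+18)%997=83 -> [83]
  root = 83 == target 83  ** MATCH **
Candidate D: set leaf[5] = 32 -> leaves = [33, 79, 41, 43, 76, 32, 26]
  L0: [33, 79, 41, 43, 76, 32, 26]
  L1: h(33,79)=(33*31+79)%997=105 h(41,43)=(41*31+43)%997=317 h(76,32)=(76*31+32)%997=394 h(26,26)=(26*31+26)%997=832 -> [105, 317, 394, 832]
  L2: h(105,317)=(105*31+317)%997=581 h(394,832)=(394*31+832)%997=85 -> [581, 85]
  L3: h(581,85)=(581*31+85)%997=150 -> [150]
  root = 150 != target 83
Candidate C produces the target root.

Answer: C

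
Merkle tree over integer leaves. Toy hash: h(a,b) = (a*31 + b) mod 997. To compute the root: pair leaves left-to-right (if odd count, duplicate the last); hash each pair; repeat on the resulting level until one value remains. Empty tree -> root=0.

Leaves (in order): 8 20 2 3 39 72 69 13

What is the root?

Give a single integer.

Answer: 332

Derivation:
L0: [8, 20, 2, 3, 39, 72, 69, 13]
L1: h(8,20)=(8*31+20)%997=268 h(2,3)=(2*31+3)%997=65 h(39,72)=(39*31+72)%997=284 h(69,13)=(69*31+13)%997=158 -> [268, 65, 284, 158]
L2: h(268,65)=(268*31+65)%997=397 h(284,158)=(284*31+158)%997=986 -> [397, 986]
L3: h(397,986)=(397*31+986)%997=332 -> [332]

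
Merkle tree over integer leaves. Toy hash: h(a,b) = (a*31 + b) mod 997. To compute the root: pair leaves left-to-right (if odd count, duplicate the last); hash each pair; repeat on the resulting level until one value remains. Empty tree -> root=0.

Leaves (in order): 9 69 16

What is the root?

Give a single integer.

L0: [9, 69, 16]
L1: h(9,69)=(9*31+69)%997=348 h(16,16)=(16*31+16)%997=512 -> [348, 512]
L2: h(348,512)=(348*31+512)%997=333 -> [333]

Answer: 333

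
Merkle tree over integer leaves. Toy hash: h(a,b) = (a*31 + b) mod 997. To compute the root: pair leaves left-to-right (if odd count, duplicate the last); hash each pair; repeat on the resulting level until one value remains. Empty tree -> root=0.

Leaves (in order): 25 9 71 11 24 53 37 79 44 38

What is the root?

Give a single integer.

L0: [25, 9, 71, 11, 24, 53, 37, 79, 44, 38]
L1: h(25,9)=(25*31+9)%997=784 h(71,11)=(71*31+11)%997=218 h(24,53)=(24*31+53)%997=797 h(37,79)=(37*31+79)%997=229 h(44,38)=(44*31+38)%997=405 -> [784, 218, 797, 229, 405]
L2: h(784,218)=(784*31+218)%997=594 h(797,229)=(797*31+229)%997=11 h(405,405)=(405*31+405)%997=996 -> [594, 11, 996]
L3: h(594,11)=(594*31+11)%997=479 h(996,996)=(996*31+996)%997=965 -> [479, 965]
L4: h(479,965)=(479*31+965)%997=859 -> [859]

Answer: 859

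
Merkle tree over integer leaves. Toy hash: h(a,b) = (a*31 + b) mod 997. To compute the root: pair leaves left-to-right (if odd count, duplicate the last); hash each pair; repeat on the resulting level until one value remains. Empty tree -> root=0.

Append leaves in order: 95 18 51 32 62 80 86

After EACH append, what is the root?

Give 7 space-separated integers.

After append 95 (leaves=[95]):
  L0: [95]
  root=95
After append 18 (leaves=[95, 18]):
  L0: [95, 18]
  L1: h(95,18)=(95*31+18)%997=969 -> [969]
  root=969
After append 51 (leaves=[95, 18, 51]):
  L0: [95, 18, 51]
  L1: h(95,18)=(95*31+18)%997=969 h(51,51)=(51*31+51)%997=635 -> [969, 635]
  L2: h(969,635)=(969*31+635)%997=764 -> [764]
  root=764
After append 32 (leaves=[95, 18, 51, 32]):
  L0: [95, 18, 51, 32]
  L1: h(95,18)=(95*31+18)%997=969 h(51,32)=(51*31+32)%997=616 -> [969, 616]
  L2: h(969,616)=(969*31+616)%997=745 -> [745]
  root=745
After append 62 (leaves=[95, 18, 51, 32, 62]):
  L0: [95, 18, 51, 32, 62]
  L1: h(95,18)=(95*31+18)%997=969 h(51,32)=(51*31+32)%997=616 h(62,62)=(62*31+62)%997=987 -> [969, 616, 987]
  L2: h(969,616)=(969*31+616)%997=745 h(987,987)=(987*31+987)%997=677 -> [745, 677]
  L3: h(745,677)=(745*31+677)%997=841 -> [841]
  root=841
After append 80 (leaves=[95, 18, 51, 32, 62, 80]):
  L0: [95, 18, 51, 32, 62, 80]
  L1: h(95,18)=(95*31+18)%997=969 h(51,32)=(51*31+32)%997=616 h(62,80)=(62*31+80)%997=8 -> [969, 616, 8]
  L2: h(969,616)=(969*31+616)%997=745 h(8,8)=(8*31+8)%997=256 -> [745, 256]
  L3: h(745,256)=(745*31+256)%997=420 -> [420]
  root=420
After append 86 (leaves=[95, 18, 51, 32, 62, 80, 86]):
  L0: [95, 18, 51, 32, 62, 80, 86]
  L1: h(95,18)=(95*31+18)%997=969 h(51,32)=(51*31+32)%997=616 h(62,80)=(62*31+80)%997=8 h(86,86)=(86*31+86)%997=758 -> [969, 616, 8, 758]
  L2: h(969,616)=(969*31+616)%997=745 h(8,758)=(8*31+758)%997=9 -> [745, 9]
  L3: h(745,9)=(745*31+9)%997=173 -> [173]
  root=173

Answer: 95 969 764 745 841 420 173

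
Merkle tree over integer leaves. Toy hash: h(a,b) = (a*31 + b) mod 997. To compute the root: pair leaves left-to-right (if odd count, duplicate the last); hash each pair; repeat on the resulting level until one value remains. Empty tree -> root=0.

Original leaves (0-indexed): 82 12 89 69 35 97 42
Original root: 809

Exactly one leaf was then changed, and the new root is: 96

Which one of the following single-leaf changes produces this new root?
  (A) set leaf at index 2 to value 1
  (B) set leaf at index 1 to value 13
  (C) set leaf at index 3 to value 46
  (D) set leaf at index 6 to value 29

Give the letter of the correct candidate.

Original leaves: [82, 12, 89, 69, 35, 97, 42]
Target new root: 96
Try each candidate change and compute the resulting root:
Candidate A: set leaf[2] = 1 -> leaves = [82, 12, 1, 69, 35, 97, 42]
  L0: [82, 12, 1, 69, 35, 97, 42]
  L1: h(82,12)=(82*31+12)%997=560 h(1,69)=(1*31+69)%997=100 h(35,97)=(35*31+97)%997=185 h(42,42)=(42*31+42)%997=347 -> [560, 100, 185, 347]
  L2: h(560,100)=(560*31+100)%997=511 h(185,347)=(185*31+347)%997=100 -> [511, 100]
  L3: h(511,100)=(511*31+100)%997=986 -> [986]
  root = 986 != target 96
Candidate B: set leaf[1] = 13 -> leaves = [82, 13, 89, 69, 35, 97, 42]
  L0: [82, 13, 89, 69, 35, 97, 42]
  L1: h(82,13)=(82*31+13)%997=561 h(89,69)=(89*31+69)%997=834 h(35,97)=(35*31+97)%997=185 h(42,42)=(42*31+42)%997=347 -> [561, 834, 185, 347]
  L2: h(561,834)=(561*31+834)%997=279 h(185,347)=(185*31+347)%997=100 -> [279, 100]
  L3: h(279,100)=(279*31+100)%997=773 -> [773]
  root = 773 != target 96
Candidate C: set leaf[3] = 46 -> leaves = [82, 12, 89, 46, 35, 97, 42]
  L0: [82, 12, 89, 46, 35, 97, 42]
  L1: h(82,12)=(82*31+12)%997=560 h(89,46)=(89*31+46)%997=811 h(35,97)=(35*31+97)%997=185 h(42,42)=(42*31+42)%997=347 -> [560, 811, 185, 347]
  L2: h(560,811)=(560*31+811)%997=225 h(185,347)=(185*31+347)%997=100 -> [225, 100]
  L3: h(225,100)=(225*31+100)%997=96 -> [96]
  root = 96 == target 96  ** MATCH **
Candidate D: set leaf[6] = 29 -> leaves = [82, 12, 89, 69, 35, 97, 29]
  L0: [82, 12, 89, 69, 35, 97, 29]
  L1: h(82,12)=(82*31+12)%997=560 h(89,69)=(89*31+69)%997=834 h(35,97)=(35*31+97)%997=185 h(29,29)=(29*31+29)%997=928 -> [560, 834, 185, 928]
  L2: h(560,834)=(560*31+834)%997=248 h(185,928)=(185*31+928)%997=681 -> [248, 681]
  L3: h(248,681)=(248*31+681)%997=393 -> [393]
  root = 393 != target 96
Candidate C produces the target root.

Answer: C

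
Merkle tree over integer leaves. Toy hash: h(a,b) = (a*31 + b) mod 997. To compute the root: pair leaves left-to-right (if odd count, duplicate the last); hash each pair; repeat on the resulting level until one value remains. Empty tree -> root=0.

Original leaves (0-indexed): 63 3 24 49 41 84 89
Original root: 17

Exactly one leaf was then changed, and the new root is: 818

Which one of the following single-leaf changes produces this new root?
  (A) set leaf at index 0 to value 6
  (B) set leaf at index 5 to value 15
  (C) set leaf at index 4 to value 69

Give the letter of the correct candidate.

Original leaves: [63, 3, 24, 49, 41, 84, 89]
Target new root: 818
Try each candidate change and compute the resulting root:
Candidate A: set leaf[0] = 6 -> leaves = [6, 3, 24, 49, 41, 84, 89]
  L0: [6, 3, 24, 49, 41, 84, 89]
  L1: h(6,3)=(6*31+3)%997=189 h(24,49)=(24*31+49)%997=793 h(41,84)=(41*31+84)%997=358 h(89,89)=(89*31+89)%997=854 -> [189, 793, 358, 854]
  L2: h(189,793)=(189*31+793)%997=670 h(358,854)=(358*31+854)%997=985 -> [670, 985]
  L3: h(670,985)=(670*31+985)%997=818 -> [818]
  root = 818 == target 818  ** MATCH **
Candidate B: set leaf[5] = 15 -> leaves = [63, 3, 24, 49, 41, 15, 89]
  L0: [63, 3, 24, 49, 41, 15, 89]
  L1: h(63,3)=(63*31+3)%997=959 h(24,49)=(24*31+49)%997=793 h(41,15)=(41*31+15)%997=289 h(89,89)=(89*31+89)%997=854 -> [959, 793, 289, 854]
  L2: h(959,793)=(959*31+793)%997=612 h(289,854)=(289*31+854)%997=840 -> [612, 840]
  L3: h(612,840)=(612*31+840)%997=869 -> [869]
  root = 869 != target 818
Candidate C: set leaf[4] = 69 -> leaves = [63, 3, 24, 49, 69, 84, 89]
  L0: [63, 3, 24, 49, 69, 84, 89]
  L1: h(63,3)=(63*31+3)%997=959 h(24,49)=(24*31+49)%997=793 h(69,84)=(69*31+84)%997=229 h(89,89)=(89*31+89)%997=854 -> [959, 793, 229, 854]
  L2: h(959,793)=(959*31+793)%997=612 h(229,854)=(229*31+854)%997=974 -> [612, 974]
  L3: h(612,974)=(612*31+974)%997=6 -> [6]
  root = 6 != target 818
Candidate A produces the target root.

Answer: A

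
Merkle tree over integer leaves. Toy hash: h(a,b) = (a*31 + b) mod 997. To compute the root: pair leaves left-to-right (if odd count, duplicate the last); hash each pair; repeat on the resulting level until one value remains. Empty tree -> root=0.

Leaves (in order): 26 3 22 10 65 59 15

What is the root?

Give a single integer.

Answer: 273

Derivation:
L0: [26, 3, 22, 10, 65, 59, 15]
L1: h(26,3)=(26*31+3)%997=809 h(22,10)=(22*31+10)%997=692 h(65,59)=(65*31+59)%997=80 h(15,15)=(15*31+15)%997=480 -> [809, 692, 80, 480]
L2: h(809,692)=(809*31+692)%997=846 h(80,480)=(80*31+480)%997=966 -> [846, 966]
L3: h(846,966)=(846*31+966)%997=273 -> [273]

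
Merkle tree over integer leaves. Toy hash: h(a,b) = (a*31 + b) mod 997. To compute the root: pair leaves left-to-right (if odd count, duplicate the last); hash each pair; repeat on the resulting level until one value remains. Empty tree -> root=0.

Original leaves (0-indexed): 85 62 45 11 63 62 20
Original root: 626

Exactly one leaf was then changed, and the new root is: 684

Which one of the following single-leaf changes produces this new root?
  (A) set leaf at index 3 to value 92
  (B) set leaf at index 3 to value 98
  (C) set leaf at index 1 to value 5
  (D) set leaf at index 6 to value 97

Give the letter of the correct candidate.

Answer: C

Derivation:
Original leaves: [85, 62, 45, 11, 63, 62, 20]
Target new root: 684
Try each candidate change and compute the resulting root:
Candidate A: set leaf[3] = 92 -> leaves = [85, 62, 45, 92, 63, 62, 20]
  L0: [85, 62, 45, 92, 63, 62, 20]
  L1: h(85,62)=(85*31+62)%997=703 h(45,92)=(45*31+92)%997=490 h(63,62)=(63*31+62)%997=21 h(20,20)=(20*31+20)%997=640 -> [703, 490, 21, 640]
  L2: h(703,490)=(703*31+490)%997=349 h(21,640)=(21*31+640)%997=294 -> [349, 294]
  L3: h(349,294)=(349*31+294)%997=146 -> [146]
  root = 146 != target 684
Candidate B: set leaf[3] = 98 -> leaves = [85, 62, 45, 98, 63, 62, 20]
  L0: [85, 62, 45, 98, 63, 62, 20]
  L1: h(85,62)=(85*31+62)%997=703 h(45,98)=(45*31+98)%997=496 h(63,62)=(63*31+62)%997=21 h(20,20)=(20*31+20)%997=640 -> [703, 496, 21, 640]
  L2: h(703,496)=(703*31+496)%997=355 h(21,640)=(21*31+640)%997=294 -> [355, 294]
  L3: h(355,294)=(355*31+294)%997=332 -> [332]
  root = 332 != target 684
Candidate C: set leaf[1] = 5 -> leaves = [85, 5, 45, 11, 63, 62, 20]
  L0: [85, 5, 45, 11, 63, 62, 20]
  L1: h(85,5)=(85*31+5)%997=646 h(45,11)=(45*31+11)%997=409 h(63,62)=(63*31+62)%997=21 h(20,20)=(20*31+20)%997=640 -> [646, 409, 21, 640]
  L2: h(646,409)=(646*31+409)%997=495 h(21,640)=(21*31+640)%997=294 -> [495, 294]
  L3: h(495,294)=(495*31+294)%997=684 -> [684]
  root = 684 == target 684  ** MATCH **
Candidate D: set leaf[6] = 97 -> leaves = [85, 62, 45, 11, 63, 62, 97]
  L0: [85, 62, 45, 11, 63, 62, 97]
  L1: h(85,62)=(85*31+62)%997=703 h(45,11)=(45*31+11)%997=409 h(63,62)=(63*31+62)%997=21 h(97,97)=(97*31+97)%997=113 -> [703, 409, 21, 113]
  L2: h(703,409)=(703*31+409)%997=268 h(21,113)=(21*31+113)%997=764 -> [268, 764]
  L3: h(268,764)=(268*31+764)%997=99 -> [99]
  root = 99 != target 684
Candidate C produces the target root.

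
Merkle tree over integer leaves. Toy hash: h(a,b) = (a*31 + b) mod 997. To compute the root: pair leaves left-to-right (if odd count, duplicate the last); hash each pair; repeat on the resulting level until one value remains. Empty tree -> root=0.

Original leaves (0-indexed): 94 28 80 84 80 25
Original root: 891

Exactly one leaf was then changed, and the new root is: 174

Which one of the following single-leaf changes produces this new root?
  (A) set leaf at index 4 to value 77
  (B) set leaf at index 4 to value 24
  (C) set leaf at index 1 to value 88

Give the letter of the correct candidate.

Answer: B

Derivation:
Original leaves: [94, 28, 80, 84, 80, 25]
Target new root: 174
Try each candidate change and compute the resulting root:
Candidate A: set leaf[4] = 77 -> leaves = [94, 28, 80, 84, 77, 25]
  L0: [94, 28, 80, 84, 77, 25]
  L1: h(94,28)=(94*31+28)%997=948 h(80,84)=(80*31+84)%997=570 h(77,25)=(77*31+25)%997=418 -> [948, 570, 418]
  L2: h(948,570)=(948*31+570)%997=48 h(418,418)=(418*31+418)%997=415 -> [48, 415]
  L3: h(48,415)=(48*31+415)%997=906 -> [906]
  root = 906 != target 174
Candidate B: set leaf[4] = 24 -> leaves = [94, 28, 80, 84, 24, 25]
  L0: [94, 28, 80, 84, 24, 25]
  L1: h(94,28)=(94*31+28)%997=948 h(80,84)=(80*31+84)%997=570 h(24,25)=(24*31+25)%997=769 -> [948, 570, 769]
  L2: h(948,570)=(948*31+570)%997=48 h(769,769)=(769*31+769)%997=680 -> [48, 680]
  L3: h(48,680)=(48*31+680)%997=174 -> [174]
  root = 174 == target 174  ** MATCH **
Candidate C: set leaf[1] = 88 -> leaves = [94, 88, 80, 84, 80, 25]
  L0: [94, 88, 80, 84, 80, 25]
  L1: h(94,88)=(94*31+88)%997=11 h(80,84)=(80*31+84)%997=570 h(80,25)=(80*31+25)%997=511 -> [11, 570, 511]
  L2: h(11,570)=(11*31+570)%997=911 h(511,511)=(511*31+511)%997=400 -> [911, 400]
  L3: h(911,400)=(911*31+400)%997=725 -> [725]
  root = 725 != target 174
Candidate B produces the target root.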